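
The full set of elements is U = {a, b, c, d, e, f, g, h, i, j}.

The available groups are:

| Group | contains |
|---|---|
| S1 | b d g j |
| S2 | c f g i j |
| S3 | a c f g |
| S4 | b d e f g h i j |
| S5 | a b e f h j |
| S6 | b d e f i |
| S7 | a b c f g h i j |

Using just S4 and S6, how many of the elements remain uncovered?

2

Union of S4, S6 = {b, d, e, f, g, h, i, j}.
Not covered: a, c — 2 elements.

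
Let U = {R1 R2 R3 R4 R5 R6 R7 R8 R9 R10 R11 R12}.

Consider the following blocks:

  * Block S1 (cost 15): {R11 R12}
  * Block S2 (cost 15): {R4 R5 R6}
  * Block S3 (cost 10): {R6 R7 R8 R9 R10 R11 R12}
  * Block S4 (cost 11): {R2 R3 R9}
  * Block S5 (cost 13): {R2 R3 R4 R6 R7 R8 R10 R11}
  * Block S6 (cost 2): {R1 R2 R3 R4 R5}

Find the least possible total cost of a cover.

12

S3, S6 together cover every item (S3 ∪ S6 = {R1, R2, R3, R4, R5, R6, R7, R8, R9, R10, R11, R12}); total cost 10 + 2 = 12.
No covering selection has total cost below 12.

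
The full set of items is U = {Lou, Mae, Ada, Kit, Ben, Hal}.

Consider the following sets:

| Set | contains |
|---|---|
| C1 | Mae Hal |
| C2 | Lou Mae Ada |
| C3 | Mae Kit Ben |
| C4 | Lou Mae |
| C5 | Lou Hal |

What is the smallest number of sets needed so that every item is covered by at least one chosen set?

Take {C2, C3, C5}. Their union is {Lou, Mae, Ada, Kit, Ben, Hal}, which is all 6 items.
Only C2 contains Ada, so C2 is forced; the remaining 3 items need at least 2 more sets (each remaining set adds at most 2) — so at least 3 sets are needed, and 3 is optimal.

3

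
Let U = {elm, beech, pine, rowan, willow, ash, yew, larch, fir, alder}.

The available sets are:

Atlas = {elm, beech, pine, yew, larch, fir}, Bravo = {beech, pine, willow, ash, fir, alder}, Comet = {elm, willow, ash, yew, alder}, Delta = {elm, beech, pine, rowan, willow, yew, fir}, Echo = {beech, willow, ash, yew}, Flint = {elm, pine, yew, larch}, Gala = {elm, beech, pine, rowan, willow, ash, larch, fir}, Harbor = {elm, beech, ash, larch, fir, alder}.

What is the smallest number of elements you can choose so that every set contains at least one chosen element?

The 2 elements {ash, yew} hit every set.
No single element lies in every set, so at least 2 are needed and 2 is optimal.

2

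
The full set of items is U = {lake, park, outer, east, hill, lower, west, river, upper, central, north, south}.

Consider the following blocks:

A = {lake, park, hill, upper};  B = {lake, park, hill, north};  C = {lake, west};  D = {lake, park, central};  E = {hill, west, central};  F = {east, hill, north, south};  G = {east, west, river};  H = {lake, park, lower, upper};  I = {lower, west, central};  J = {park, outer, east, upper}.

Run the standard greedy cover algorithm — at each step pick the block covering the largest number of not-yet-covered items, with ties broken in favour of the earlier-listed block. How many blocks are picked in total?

Greedy: pick A (covers 4 new) → pick F (covers 3 new) → pick I (covers 3 new) → pick G (covers 1 new) → pick J (covers 1 new). Total picks: 5.

5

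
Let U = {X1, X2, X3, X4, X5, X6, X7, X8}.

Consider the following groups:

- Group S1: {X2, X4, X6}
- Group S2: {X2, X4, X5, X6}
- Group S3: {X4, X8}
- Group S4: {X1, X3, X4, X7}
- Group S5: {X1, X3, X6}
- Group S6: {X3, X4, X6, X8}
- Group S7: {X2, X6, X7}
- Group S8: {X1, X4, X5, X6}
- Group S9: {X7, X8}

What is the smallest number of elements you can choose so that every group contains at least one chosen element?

3

Take H = {X1, X6, X8}. Each listed group contains at least one of these, so H is a hitting set of size 3.
No choice of 2 elements meets every group, so 3 is the minimum.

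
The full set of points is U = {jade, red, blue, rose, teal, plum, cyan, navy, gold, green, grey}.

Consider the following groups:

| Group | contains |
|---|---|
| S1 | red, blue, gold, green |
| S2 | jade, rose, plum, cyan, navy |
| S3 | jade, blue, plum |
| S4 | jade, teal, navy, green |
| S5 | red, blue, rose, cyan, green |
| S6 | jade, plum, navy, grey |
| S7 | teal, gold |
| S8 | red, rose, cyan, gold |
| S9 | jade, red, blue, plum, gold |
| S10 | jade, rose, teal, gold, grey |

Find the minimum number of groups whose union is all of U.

3

S5 and S6 and S7 together: S5 ∪ S6 ∪ S7 = {jade, red, blue, rose, teal, plum, cyan, navy, gold, green, grey} — every point is covered.
Each group has at most 5 points, and 2·5 = 10 < 11 — so at least 3 groups are needed, and 3 is optimal.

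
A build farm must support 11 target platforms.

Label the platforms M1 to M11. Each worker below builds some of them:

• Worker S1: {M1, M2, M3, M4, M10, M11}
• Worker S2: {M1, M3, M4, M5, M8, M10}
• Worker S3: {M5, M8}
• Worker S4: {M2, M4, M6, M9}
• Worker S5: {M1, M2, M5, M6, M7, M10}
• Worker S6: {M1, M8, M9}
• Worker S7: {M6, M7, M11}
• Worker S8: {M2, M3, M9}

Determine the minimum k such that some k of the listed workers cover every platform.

S2 and S4 and S7 together: S2 ∪ S4 ∪ S7 = {M1, M2, M3, M4, M5, M6, M7, M8, M9, M10, M11} — every platform is covered.
No 2 of the 8 workers cover everything (all 28 combinations miss at least one platform), so 3 is optimal.

3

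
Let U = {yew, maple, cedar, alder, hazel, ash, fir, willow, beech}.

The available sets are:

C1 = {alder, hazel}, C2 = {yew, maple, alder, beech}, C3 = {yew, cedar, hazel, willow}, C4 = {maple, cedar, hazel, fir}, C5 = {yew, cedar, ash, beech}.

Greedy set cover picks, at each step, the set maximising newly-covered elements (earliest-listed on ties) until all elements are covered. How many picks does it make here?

Greedy: pick C2 (covers 4 new) → pick C3 (covers 3 new) → pick C4 (covers 1 new) → pick C5 (covers 1 new). Total picks: 4.

4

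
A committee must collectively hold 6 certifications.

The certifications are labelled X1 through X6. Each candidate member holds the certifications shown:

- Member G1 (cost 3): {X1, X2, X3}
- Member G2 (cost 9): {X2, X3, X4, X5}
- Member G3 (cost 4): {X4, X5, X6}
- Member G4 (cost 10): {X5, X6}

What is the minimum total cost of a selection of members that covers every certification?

G1, G3 together cover every certification (G1 ∪ G3 = {X1, X2, X3, X4, X5, X6}); total cost 3 + 4 = 7.
No covering selection has total cost below 7.

7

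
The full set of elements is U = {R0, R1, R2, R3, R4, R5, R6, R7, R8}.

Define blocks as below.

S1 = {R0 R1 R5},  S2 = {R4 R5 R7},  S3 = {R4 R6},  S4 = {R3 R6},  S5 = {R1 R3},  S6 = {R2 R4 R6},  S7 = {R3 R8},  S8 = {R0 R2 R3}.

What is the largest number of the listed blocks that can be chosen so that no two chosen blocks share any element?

3

S1, S6, S7 are pairwise disjoint (S1={R0,R1,R5}; S6={R2,R4,R6}; S7={R3,R8}).
Every remaining block overlaps one of these, and no 4 of the listed blocks are pairwise disjoint, so 3 is the maximum.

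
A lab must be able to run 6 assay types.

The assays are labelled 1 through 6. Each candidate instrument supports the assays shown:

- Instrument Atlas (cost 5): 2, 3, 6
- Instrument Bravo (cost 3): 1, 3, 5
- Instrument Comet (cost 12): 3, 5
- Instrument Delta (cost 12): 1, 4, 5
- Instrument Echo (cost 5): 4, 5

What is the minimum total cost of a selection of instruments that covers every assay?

Atlas, Bravo, Echo together cover every assay (Atlas ∪ Bravo ∪ Echo = {1, 2, 3, 4, 5, 6}); total cost 5 + 3 + 5 = 13.
No covering selection has total cost below 13.

13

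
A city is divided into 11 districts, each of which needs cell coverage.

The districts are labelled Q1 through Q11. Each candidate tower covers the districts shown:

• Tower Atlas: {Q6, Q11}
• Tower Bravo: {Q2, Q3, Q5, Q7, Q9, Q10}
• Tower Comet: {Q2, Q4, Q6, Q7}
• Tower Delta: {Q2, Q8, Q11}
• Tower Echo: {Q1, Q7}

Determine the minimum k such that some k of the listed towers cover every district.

4

Take {Bravo, Comet, Delta, Echo}. Their union is {Q1, Q2, Q3, Q4, Q5, Q6, Q7, Q8, Q9, Q10, Q11}, which is all 11 districts.
Only Bravo contains Q3, so Bravo is forced; the remaining 5 districts need at least 3 more towers (each remaining tower adds at most 2) — so at least 4 towers are needed, and 4 is optimal.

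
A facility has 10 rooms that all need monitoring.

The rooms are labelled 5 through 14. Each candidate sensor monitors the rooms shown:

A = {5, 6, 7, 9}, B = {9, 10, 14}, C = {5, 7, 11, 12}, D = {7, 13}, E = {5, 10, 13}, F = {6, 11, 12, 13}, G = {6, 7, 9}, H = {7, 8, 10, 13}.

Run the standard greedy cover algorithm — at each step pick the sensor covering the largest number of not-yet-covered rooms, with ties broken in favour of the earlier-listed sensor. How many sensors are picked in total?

4

Greedy: pick A (covers 4 new) → pick F (covers 3 new) → pick B (covers 2 new) → pick H (covers 1 new). Total picks: 4.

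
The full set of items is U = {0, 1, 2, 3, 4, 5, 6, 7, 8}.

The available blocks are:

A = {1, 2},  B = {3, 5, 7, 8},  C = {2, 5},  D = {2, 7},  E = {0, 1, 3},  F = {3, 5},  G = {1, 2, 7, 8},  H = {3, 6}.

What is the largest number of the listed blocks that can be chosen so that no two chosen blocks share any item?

C, H are pairwise disjoint (C={2,5}; H={3,6}).
Every remaining block overlaps one of these, and no 3 of the listed blocks are pairwise disjoint, so 2 is the maximum.

2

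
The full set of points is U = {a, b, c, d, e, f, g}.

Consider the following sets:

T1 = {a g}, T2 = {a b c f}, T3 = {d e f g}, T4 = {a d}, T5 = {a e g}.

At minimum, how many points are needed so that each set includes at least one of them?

H = {a, e} meets every set (each contains at least one member of H), and |H| = 2.
No single point lies in every set, so at least 2 are needed and 2 is optimal.

2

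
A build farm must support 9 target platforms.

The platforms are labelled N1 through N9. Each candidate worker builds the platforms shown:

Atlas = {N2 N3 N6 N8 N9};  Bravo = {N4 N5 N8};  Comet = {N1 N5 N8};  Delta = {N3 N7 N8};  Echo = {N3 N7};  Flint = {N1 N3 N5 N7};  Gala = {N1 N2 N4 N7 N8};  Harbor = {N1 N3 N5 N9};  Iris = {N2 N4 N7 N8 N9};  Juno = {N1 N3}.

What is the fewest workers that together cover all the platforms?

3

Take {Atlas, Bravo, Gala}. Their union is {N1, N2, N3, N4, N5, N6, N7, N8, N9}, which is all 9 platforms.
Only Atlas contains N6, so Atlas is forced; the remaining 4 platforms need at least 2 more workers (each remaining worker adds at most 3) — so at least 3 workers are needed, and 3 is optimal.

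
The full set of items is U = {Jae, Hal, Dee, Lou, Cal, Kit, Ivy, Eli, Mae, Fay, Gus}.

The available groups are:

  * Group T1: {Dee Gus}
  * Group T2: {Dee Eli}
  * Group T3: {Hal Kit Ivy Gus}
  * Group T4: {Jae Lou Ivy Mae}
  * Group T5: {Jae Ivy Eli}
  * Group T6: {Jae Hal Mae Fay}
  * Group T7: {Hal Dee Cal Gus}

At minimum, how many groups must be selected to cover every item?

5

T3, T4, T5, T6, and T7 cover everything between them: the union {Jae, Hal, Dee, Lou, Cal, Kit, Ivy, Eli, Mae, Fay, Gus} is all of U.
No 4 of the 7 groups cover everything (all 35 combinations miss at least one item), so 5 is optimal.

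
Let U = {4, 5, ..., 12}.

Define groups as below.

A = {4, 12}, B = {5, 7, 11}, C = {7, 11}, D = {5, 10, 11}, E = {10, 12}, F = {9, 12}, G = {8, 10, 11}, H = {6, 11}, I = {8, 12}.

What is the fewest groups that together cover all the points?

A, B, F, G, and H cover everything between them: the union {4, 5, 6, 7, 8, 9, 10, 11, 12} is all of U.
Only H contains 6, so H is forced; the remaining 7 points need at least 4 more groups (each remaining group adds at most 2) — so at least 5 groups are needed, and 5 is optimal.

5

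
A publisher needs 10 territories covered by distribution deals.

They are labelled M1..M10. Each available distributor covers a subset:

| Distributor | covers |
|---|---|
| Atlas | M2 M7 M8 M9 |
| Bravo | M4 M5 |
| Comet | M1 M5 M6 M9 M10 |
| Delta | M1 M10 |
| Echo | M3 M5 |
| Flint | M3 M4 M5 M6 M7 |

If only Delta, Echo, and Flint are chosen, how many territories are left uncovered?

Union of Delta, Echo, Flint = {M1, M3, M4, M5, M6, M7, M10}.
Not covered: M2, M8, M9 — 3 territories.

3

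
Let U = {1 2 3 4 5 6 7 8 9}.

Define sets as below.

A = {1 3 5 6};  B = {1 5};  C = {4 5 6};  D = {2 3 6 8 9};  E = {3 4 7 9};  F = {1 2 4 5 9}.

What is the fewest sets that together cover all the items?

3

A and D and E together: A ∪ D ∪ E = {1, 2, 3, 4, 5, 6, 7, 8, 9} — every item is covered.
Only E contains 7, so E is forced; the remaining 5 items need at least 2 more sets (each remaining set adds at most 3) — so at least 3 sets are needed, and 3 is optimal.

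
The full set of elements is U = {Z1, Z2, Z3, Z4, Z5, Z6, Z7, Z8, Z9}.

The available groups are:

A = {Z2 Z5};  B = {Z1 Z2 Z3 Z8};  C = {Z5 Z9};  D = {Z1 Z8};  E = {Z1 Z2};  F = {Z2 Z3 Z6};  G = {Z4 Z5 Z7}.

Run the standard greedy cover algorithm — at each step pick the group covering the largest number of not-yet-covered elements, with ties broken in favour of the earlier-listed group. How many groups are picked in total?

Greedy: pick B (covers 4 new) → pick G (covers 3 new) → pick C (covers 1 new) → pick F (covers 1 new). Total picks: 4.

4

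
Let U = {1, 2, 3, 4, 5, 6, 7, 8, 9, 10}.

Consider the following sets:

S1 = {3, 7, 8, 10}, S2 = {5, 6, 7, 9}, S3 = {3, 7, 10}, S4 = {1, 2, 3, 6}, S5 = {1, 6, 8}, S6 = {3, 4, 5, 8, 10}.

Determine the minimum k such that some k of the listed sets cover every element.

3

S2 and S4 and S6 together: S2 ∪ S4 ∪ S6 = {1, 2, 3, 4, 5, 6, 7, 8, 9, 10} — every element is covered.
Only S4 contains 2, so S4 is forced; the remaining 6 elements need at least 2 more sets (each remaining set adds at most 4) — so at least 3 sets are needed, and 3 is optimal.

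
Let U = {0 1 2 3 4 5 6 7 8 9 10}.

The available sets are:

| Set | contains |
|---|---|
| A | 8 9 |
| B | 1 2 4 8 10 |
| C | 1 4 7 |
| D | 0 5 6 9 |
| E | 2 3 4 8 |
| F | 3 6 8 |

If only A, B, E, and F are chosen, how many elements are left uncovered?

Union of A, B, E, F = {1, 2, 3, 4, 6, 8, 9, 10}.
Not covered: 0, 5, 7 — 3 elements.

3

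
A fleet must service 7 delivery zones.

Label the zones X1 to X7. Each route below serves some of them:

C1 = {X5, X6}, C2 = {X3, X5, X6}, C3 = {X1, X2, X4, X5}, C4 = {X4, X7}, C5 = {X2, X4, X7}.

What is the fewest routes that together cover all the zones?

3

Take {C2, C3, C5}. Their union is {X1, X2, X3, X4, X5, X6, X7}, which is all 7 zones.
Only C3 contains X1, so C3 is forced; the remaining 3 zones need at least 2 more routes (each remaining route adds at most 2) — so at least 3 routes are needed, and 3 is optimal.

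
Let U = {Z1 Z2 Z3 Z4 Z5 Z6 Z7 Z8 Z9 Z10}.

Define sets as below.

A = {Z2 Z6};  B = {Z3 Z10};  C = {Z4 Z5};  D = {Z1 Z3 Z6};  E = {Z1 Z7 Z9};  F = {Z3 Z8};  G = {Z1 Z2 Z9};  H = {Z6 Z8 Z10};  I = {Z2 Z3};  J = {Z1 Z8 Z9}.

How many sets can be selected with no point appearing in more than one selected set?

C, E, H, I are pairwise disjoint (C={Z4,Z5}; E={Z1,Z7,Z9}; H={Z6,Z8,Z10}; I={Z2,Z3}).
Every remaining set overlaps one of these, and no 5 of the listed sets are pairwise disjoint, so 4 is the maximum.

4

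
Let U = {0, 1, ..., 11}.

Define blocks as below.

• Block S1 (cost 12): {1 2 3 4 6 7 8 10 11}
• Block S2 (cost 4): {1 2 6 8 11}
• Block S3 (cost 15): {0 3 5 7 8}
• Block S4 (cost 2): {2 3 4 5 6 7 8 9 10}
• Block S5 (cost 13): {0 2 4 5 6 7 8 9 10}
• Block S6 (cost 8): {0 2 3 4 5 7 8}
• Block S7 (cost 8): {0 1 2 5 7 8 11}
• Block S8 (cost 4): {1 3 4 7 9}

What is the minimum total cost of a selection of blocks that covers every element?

S4, S7 together cover every element (S4 ∪ S7 = {0, 1, 2, 3, 4, 5, 6, 7, 8, 9, 10, 11}); total cost 2 + 8 = 10.
The greedy pick S4, S2, S6 costs 14; no covering selection beats 10.

10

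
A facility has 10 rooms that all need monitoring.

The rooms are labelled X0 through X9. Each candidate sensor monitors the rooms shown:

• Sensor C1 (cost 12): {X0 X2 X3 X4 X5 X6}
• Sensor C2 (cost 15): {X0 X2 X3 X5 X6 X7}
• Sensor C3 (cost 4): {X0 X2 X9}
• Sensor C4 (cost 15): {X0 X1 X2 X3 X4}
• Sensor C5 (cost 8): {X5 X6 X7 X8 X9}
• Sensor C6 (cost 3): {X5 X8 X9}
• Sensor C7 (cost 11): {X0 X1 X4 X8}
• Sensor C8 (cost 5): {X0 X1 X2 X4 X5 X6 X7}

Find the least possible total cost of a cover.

C1, C6, C8 together cover every room (C1 ∪ C6 ∪ C8 = {X0, X1, X2, X3, X4, X5, X6, X7, X8, X9}); total cost 12 + 3 + 5 = 20.
No covering selection has total cost below 20.

20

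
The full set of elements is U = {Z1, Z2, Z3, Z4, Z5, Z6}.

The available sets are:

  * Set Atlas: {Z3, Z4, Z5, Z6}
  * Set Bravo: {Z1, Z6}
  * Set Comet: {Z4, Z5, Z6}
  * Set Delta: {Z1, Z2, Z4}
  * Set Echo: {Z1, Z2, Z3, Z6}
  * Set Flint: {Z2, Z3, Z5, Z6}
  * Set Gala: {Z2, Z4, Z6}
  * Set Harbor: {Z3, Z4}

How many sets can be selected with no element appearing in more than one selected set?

2

Bravo, Harbor are pairwise disjoint (Bravo={Z1,Z6}; Harbor={Z3,Z4}).
Every remaining set overlaps one of these, and no 3 of the listed sets are pairwise disjoint, so 2 is the maximum.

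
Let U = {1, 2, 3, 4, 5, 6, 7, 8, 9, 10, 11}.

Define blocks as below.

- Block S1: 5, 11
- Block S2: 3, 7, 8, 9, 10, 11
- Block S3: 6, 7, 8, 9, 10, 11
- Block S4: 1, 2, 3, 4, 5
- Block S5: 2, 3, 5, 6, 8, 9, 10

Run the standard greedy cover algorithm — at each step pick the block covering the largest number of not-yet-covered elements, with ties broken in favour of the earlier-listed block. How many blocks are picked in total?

3

Greedy: pick S5 (covers 7 new) → pick S2 (covers 2 new) → pick S4 (covers 2 new). Total picks: 3.
(The true minimum cover uses only 2 blocks, so greedy is not optimal here.)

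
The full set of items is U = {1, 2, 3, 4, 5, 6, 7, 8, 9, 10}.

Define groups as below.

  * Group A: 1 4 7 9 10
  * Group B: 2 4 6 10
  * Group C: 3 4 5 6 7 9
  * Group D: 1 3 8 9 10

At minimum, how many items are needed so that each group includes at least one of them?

H = {4, 8} meets every group (each contains at least one member of H), and |H| = 2.
No single item lies in every group, so at least 2 are needed and 2 is optimal.

2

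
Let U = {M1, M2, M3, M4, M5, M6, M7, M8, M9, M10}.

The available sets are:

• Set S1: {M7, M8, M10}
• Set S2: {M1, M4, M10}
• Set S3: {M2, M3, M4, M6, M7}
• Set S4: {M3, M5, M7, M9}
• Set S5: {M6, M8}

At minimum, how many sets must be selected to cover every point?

S1, S2, S3, and S4 cover everything between them: the union {M1, M2, M3, M4, M5, M6, M7, M8, M9, M10} is all of U.
Only S3 contains M2, so S3 is forced; the remaining 5 points need at least 3 more sets (each remaining set adds at most 2) — so at least 4 sets are needed, and 4 is optimal.

4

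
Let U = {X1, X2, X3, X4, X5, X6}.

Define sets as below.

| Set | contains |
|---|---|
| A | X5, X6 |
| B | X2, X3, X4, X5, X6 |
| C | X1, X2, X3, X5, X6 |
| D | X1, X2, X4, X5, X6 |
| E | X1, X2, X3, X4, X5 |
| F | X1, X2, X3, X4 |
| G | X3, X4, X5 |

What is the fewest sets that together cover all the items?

2

C and G together: C ∪ G = {X1, X2, X3, X4, X5, X6} — every item is covered.
No single set has all 6 items (the largest, B, has 5), so 2 is optimal.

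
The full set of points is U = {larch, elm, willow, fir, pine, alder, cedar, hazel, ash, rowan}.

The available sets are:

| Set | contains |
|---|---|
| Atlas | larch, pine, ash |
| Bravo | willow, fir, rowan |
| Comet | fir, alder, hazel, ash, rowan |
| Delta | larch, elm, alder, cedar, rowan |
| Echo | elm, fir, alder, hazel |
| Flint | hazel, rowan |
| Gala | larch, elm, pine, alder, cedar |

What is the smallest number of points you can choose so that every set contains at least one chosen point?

Take H = {pine, hazel, rowan}. Each listed set contains at least one of these, so H is a hitting set of size 3.
No choice of 2 points meets every set, so 3 is the minimum.

3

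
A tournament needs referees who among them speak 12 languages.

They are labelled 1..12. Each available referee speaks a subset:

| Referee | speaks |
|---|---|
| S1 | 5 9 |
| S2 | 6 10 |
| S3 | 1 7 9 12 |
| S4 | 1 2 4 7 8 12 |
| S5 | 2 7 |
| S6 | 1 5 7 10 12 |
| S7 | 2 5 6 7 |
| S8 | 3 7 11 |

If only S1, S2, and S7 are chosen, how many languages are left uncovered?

6

Union of S1, S2, S7 = {2, 5, 6, 7, 9, 10}.
Not covered: 1, 3, 4, 8, 11, 12 — 6 languages.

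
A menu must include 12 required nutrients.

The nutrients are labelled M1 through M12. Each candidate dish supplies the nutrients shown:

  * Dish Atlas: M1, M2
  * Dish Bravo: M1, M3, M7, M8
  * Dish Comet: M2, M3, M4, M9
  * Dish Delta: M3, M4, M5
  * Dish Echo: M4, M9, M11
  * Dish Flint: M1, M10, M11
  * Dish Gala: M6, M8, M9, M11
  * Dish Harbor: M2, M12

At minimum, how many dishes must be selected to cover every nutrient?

5

Take {Bravo, Delta, Flint, Gala, Harbor}. Their union is {M1, M2, M3, M4, M5, M6, M7, M8, M9, M10, M11, M12}, which is all 12 nutrients.
No 4 of the 8 dishes cover everything (all 70 combinations miss at least one nutrient), so 5 is optimal.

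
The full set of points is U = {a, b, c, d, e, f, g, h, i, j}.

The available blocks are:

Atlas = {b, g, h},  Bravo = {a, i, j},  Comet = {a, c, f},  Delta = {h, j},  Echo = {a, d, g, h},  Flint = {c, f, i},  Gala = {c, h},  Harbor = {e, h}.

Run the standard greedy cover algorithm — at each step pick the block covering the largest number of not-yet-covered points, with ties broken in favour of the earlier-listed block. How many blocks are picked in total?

5

Greedy: pick Echo (covers 4 new) → pick Flint (covers 3 new) → pick Atlas (covers 1 new) → pick Bravo (covers 1 new) → pick Harbor (covers 1 new). Total picks: 5.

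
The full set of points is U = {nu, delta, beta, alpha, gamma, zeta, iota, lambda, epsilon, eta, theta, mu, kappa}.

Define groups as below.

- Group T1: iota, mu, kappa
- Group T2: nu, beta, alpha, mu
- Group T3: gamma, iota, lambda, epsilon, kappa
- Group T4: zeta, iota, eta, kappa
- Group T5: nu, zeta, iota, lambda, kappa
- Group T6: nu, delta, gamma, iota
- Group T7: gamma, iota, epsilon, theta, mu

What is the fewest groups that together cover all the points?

5

T2 and T4 and T5 and T6 and T7 together: T2 ∪ T4 ∪ T5 ∪ T6 ∪ T7 = {nu, delta, beta, alpha, gamma, zeta, iota, lambda, epsilon, eta, theta, mu, kappa} — every point is covered.
No 4 of the 7 groups cover everything (all 35 combinations miss at least one point), so 5 is optimal.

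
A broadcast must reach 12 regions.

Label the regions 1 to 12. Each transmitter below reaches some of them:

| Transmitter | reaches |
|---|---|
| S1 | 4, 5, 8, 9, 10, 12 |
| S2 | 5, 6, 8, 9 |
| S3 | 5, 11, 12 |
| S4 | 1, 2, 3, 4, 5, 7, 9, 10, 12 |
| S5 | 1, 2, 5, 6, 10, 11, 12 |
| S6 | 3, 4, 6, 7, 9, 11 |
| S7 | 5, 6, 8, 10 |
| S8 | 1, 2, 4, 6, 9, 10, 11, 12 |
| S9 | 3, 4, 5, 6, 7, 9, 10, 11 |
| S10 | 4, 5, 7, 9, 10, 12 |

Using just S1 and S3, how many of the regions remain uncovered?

Union of S1, S3 = {4, 5, 8, 9, 10, 11, 12}.
Not covered: 1, 2, 3, 6, 7 — 5 regions.

5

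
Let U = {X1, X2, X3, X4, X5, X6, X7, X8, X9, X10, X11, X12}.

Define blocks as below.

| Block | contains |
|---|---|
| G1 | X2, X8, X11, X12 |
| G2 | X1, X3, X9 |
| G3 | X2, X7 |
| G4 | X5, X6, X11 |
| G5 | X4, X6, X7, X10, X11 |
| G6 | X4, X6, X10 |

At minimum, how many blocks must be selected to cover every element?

G1 and G2 and G4 and G5 together: G1 ∪ G2 ∪ G4 ∪ G5 = {X1, X2, X3, X4, X5, X6, X7, X8, X9, X10, X11, X12} — every element is covered.
Only G4 contains X5, so G4 is forced; the remaining 9 elements need at least 3 more blocks (each remaining block adds at most 3) — so at least 4 blocks are needed, and 4 is optimal.

4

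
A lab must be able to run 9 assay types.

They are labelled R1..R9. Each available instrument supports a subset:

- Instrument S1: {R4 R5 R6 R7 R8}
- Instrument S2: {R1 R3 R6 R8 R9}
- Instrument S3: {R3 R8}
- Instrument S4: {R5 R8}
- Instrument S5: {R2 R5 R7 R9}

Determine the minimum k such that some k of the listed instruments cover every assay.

3

S1 and S2 and S5 together: S1 ∪ S2 ∪ S5 = {R1, R2, R3, R4, R5, R6, R7, R8, R9} — every assay is covered.
Only S2 contains R1, so S2 is forced; the remaining 4 assays need at least 2 more instruments (each remaining instrument adds at most 3) — so at least 3 instruments are needed, and 3 is optimal.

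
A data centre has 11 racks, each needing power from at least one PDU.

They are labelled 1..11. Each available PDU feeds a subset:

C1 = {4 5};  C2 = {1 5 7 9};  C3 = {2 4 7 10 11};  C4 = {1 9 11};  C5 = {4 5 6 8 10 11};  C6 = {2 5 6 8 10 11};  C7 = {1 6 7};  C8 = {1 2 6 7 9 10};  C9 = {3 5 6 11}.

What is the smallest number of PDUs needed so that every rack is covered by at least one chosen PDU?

Take {C5, C8, C9}. Their union is {1, 2, 3, 4, 5, 6, 7, 8, 9, 10, 11}, which is all 11 racks.
Only C9 contains 3, so C9 is forced; the remaining 7 racks need at least 2 more PDUs (each remaining PDU adds at most 5) — so at least 3 PDUs are needed, and 3 is optimal.

3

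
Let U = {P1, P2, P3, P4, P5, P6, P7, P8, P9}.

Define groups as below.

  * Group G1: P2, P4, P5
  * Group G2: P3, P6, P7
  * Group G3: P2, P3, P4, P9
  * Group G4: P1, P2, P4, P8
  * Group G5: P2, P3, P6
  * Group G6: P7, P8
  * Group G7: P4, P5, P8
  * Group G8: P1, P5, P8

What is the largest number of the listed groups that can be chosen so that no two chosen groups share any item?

2

G1, G2 are pairwise disjoint (G1={P2,P4,P5}; G2={P3,P6,P7}).
Every remaining group overlaps one of these, and no 3 of the listed groups are pairwise disjoint, so 2 is the maximum.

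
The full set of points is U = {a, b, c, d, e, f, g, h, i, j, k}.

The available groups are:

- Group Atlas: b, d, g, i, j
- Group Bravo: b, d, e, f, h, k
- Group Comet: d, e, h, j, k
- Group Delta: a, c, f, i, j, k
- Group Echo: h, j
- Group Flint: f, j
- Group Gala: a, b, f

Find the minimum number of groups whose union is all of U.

3

Take {Atlas, Comet, Delta}. Their union is {a, b, c, d, e, f, g, h, i, j, k}, which is all 11 points.
Only Delta contains c, so Delta is forced; the remaining 5 points need at least 2 more groups (each remaining group adds at most 4) — so at least 3 groups are needed, and 3 is optimal.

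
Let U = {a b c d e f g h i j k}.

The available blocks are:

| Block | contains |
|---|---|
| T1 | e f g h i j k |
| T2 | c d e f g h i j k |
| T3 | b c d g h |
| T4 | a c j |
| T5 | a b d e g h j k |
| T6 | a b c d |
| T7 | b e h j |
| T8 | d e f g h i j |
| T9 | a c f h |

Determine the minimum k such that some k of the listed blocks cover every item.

T2 and T6 together: T2 ∪ T6 = {a, b, c, d, e, f, g, h, i, j, k} — every item is covered.
No single block has all 11 items (the largest, T2, has 9), so 2 is optimal.

2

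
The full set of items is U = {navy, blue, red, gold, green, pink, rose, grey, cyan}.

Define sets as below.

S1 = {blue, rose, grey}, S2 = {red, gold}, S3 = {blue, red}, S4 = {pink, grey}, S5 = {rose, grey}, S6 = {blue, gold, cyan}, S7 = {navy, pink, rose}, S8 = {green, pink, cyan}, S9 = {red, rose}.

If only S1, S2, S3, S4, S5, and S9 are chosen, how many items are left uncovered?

Union of S1, S2, S3, S4, S5, S9 = {blue, red, gold, pink, rose, grey}.
Not covered: navy, green, cyan — 3 items.

3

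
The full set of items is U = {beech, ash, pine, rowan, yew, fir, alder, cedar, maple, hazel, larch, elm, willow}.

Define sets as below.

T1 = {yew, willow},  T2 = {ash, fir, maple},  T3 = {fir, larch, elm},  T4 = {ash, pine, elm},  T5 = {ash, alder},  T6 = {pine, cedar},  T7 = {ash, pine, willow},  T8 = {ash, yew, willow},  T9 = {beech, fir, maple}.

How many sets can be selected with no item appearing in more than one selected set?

4

T1, T3, T5, T6 are pairwise disjoint (T1={yew,willow}; T3={fir,larch,elm}; T5={ash,alder}; T6={pine,cedar}).
Every remaining set overlaps one of these, and no 5 of the listed sets are pairwise disjoint, so 4 is the maximum.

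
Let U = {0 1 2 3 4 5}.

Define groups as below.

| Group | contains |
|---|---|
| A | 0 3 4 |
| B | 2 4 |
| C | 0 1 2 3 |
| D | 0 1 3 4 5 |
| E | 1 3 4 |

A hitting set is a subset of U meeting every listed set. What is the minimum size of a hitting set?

The 2 items {2, 3} hit every group.
No single item lies in every group, so at least 2 are needed and 2 is optimal.

2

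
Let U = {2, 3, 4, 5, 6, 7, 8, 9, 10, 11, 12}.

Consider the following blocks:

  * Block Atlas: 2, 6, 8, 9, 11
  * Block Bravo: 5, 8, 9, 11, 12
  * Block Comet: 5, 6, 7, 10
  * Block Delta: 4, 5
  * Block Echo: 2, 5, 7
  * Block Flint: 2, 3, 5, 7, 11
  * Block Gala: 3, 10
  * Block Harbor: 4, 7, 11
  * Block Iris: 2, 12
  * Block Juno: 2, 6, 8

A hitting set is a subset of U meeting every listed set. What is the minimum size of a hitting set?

The 4 elements {2, 4, 10, 12} hit every block.
No choice of 3 elements meets every block, so 4 is the minimum.

4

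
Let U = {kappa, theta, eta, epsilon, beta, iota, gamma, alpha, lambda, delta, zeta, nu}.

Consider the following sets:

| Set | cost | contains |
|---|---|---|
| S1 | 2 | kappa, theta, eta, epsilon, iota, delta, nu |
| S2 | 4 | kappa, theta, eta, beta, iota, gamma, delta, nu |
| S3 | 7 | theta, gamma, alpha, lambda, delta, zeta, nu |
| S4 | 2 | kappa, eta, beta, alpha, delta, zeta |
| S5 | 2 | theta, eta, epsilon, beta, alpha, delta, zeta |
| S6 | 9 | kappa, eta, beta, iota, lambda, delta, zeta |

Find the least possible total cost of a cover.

11

S1, S3, S5 together cover every point (S1 ∪ S3 ∪ S5 = {kappa, theta, eta, epsilon, beta, iota, gamma, alpha, lambda, delta, zeta, nu}); total cost 2 + 7 + 2 = 11.
No covering selection has total cost below 11.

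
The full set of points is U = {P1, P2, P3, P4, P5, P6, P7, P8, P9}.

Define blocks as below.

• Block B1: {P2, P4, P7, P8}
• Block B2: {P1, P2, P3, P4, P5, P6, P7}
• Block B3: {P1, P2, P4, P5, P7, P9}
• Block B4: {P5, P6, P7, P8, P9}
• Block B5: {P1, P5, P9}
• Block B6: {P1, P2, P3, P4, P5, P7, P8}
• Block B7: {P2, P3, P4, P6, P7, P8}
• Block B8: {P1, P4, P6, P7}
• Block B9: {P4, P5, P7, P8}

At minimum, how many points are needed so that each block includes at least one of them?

The 2 points {P4, P5} hit every block.
The blocks B5, B7 are pairwise disjoint, so any hitting set needs a separate point for each — at least 2. Hence 2 is optimal.

2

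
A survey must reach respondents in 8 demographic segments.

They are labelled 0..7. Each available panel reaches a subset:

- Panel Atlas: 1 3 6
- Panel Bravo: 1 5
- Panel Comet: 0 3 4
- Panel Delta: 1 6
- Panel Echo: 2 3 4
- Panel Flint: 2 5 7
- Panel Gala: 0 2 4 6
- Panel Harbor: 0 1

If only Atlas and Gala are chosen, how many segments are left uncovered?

2

Union of Atlas, Gala = {0, 1, 2, 3, 4, 6}.
Not covered: 5, 7 — 2 segments.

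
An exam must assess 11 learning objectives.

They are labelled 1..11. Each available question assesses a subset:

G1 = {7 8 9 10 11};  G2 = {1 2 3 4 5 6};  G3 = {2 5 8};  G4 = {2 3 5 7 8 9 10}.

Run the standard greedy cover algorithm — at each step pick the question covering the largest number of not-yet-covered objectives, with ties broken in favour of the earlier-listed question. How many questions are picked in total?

Greedy: pick G4 (covers 7 new) → pick G2 (covers 3 new) → pick G1 (covers 1 new). Total picks: 3.
(The true minimum cover uses only 2 questions, so greedy is not optimal here.)

3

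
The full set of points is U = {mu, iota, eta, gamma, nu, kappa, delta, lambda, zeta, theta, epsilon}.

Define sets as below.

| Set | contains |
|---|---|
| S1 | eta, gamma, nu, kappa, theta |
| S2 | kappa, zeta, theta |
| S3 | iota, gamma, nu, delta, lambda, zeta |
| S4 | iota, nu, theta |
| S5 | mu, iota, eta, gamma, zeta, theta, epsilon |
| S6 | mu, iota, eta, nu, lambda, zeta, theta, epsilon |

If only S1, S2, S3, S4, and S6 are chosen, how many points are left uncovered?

Union of S1, S2, S3, S4, S6 = {mu, iota, eta, gamma, nu, kappa, delta, lambda, zeta, theta, epsilon} — that's every point, so 0 are uncovered.

0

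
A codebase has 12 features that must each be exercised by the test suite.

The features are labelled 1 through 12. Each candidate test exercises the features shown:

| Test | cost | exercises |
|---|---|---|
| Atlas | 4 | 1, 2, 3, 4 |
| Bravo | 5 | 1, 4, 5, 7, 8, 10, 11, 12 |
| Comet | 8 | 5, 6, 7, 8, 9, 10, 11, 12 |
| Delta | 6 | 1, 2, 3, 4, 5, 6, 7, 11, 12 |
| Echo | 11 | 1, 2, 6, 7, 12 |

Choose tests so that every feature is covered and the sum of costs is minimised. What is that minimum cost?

12

Atlas, Comet together cover every feature (Atlas ∪ Comet = {1, 2, 3, 4, 5, 6, 7, 8, 9, 10, 11, 12}); total cost 4 + 8 = 12.
The greedy pick Bravo, Atlas, Comet costs 17; no covering selection beats 12.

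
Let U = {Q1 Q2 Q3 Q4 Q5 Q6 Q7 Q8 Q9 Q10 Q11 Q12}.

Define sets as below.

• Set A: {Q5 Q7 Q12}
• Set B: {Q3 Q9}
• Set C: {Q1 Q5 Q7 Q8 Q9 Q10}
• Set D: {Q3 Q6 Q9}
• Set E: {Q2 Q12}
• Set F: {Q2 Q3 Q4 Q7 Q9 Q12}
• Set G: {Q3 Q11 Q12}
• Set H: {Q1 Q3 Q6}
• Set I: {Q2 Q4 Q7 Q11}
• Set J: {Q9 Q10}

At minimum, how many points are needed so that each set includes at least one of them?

T = {Q2, Q3, Q10, Q12} meets every set (each contains at least one member of T), and |T| = 4.
No choice of 3 points meets every set, so 4 is the minimum.

4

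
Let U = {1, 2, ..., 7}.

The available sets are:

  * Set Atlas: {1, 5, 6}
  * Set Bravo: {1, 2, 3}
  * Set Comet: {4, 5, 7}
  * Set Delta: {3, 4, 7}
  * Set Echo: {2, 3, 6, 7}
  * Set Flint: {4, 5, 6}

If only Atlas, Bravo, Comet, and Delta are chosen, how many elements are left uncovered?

0

Union of Atlas, Bravo, Comet, Delta = {1, 2, 3, 4, 5, 6, 7} — that's every element, so 0 are uncovered.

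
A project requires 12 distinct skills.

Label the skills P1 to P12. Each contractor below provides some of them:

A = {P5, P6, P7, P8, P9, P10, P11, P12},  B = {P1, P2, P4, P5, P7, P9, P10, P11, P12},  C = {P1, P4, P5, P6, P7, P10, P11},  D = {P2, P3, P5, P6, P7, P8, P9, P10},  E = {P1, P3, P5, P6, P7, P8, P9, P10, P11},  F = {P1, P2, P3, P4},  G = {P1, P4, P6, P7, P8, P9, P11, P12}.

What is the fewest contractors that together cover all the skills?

2

B and E together: B ∪ E = {P1, P2, P3, P4, P5, P6, P7, P8, P9, P10, P11, P12} — every skill is covered.
No single contractor has all 12 skills (the largest, B, has 9), so 2 is optimal.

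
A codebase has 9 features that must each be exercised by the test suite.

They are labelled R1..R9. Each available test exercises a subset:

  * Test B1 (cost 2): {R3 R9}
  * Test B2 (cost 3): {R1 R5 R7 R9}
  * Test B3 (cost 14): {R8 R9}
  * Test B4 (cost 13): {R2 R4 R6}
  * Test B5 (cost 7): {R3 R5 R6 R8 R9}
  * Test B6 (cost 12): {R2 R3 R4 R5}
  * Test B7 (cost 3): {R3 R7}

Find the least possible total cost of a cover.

B2, B5, B6 together cover every feature (B2 ∪ B5 ∪ B6 = {R1, R2, R3, R4, R5, R6, R7, R8, R9}); total cost 3 + 7 + 12 = 22.
The greedy pick B2, B1, B5, B6 costs 24; no covering selection beats 22.

22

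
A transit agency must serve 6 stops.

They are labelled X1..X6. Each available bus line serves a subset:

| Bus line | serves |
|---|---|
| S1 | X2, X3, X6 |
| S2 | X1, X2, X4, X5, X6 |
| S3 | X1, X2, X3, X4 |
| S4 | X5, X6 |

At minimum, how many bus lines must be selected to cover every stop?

S1 and S2 together: S1 ∪ S2 = {X1, X2, X3, X4, X5, X6} — every stop is covered.
No single bus line has all 6 stops (the largest, S2, has 5), so 2 is optimal.

2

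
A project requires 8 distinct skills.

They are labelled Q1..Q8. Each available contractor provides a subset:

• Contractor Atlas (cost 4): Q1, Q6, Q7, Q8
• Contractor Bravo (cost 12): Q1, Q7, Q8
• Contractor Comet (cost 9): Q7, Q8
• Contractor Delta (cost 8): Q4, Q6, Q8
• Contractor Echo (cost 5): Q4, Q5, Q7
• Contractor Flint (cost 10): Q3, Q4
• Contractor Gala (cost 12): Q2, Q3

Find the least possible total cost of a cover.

Atlas, Echo, Gala together cover every skill (Atlas ∪ Echo ∪ Gala = {Q1, Q2, Q3, Q4, Q5, Q6, Q7, Q8}); total cost 4 + 5 + 12 = 21.
No covering selection has total cost below 21.

21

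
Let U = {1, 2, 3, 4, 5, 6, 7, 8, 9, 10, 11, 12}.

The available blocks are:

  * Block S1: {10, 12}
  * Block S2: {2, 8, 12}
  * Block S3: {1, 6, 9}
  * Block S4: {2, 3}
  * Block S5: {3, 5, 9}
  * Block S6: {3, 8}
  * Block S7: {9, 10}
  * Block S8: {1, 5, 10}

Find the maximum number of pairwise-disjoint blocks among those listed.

3

S1, S3, S4 are pairwise disjoint (S1={10,12}; S3={1,6,9}; S4={2,3}).
Every remaining block overlaps one of these, and no 4 of the listed blocks are pairwise disjoint, so 3 is the maximum.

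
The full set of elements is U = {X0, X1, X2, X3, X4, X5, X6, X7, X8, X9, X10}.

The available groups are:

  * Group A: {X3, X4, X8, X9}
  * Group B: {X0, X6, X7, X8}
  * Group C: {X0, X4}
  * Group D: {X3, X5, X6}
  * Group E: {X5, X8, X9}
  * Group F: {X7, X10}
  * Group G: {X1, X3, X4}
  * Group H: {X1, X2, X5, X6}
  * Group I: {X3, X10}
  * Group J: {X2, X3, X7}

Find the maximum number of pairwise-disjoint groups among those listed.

C, H, I are pairwise disjoint (C={X0,X4}; H={X1,X2,X5,X6}; I={X3,X10}).
Every remaining group overlaps one of these, and no 4 of the listed groups are pairwise disjoint, so 3 is the maximum.

3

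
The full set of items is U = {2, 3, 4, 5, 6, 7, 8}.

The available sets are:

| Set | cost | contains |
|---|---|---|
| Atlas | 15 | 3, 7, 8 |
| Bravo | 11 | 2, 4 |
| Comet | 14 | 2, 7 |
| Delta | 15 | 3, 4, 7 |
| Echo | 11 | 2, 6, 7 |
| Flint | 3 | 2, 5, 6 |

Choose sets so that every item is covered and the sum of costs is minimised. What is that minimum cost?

29

Atlas, Bravo, Flint together cover every item (Atlas ∪ Bravo ∪ Flint = {2, 3, 4, 5, 6, 7, 8}); total cost 15 + 11 + 3 = 29.
No covering selection has total cost below 29.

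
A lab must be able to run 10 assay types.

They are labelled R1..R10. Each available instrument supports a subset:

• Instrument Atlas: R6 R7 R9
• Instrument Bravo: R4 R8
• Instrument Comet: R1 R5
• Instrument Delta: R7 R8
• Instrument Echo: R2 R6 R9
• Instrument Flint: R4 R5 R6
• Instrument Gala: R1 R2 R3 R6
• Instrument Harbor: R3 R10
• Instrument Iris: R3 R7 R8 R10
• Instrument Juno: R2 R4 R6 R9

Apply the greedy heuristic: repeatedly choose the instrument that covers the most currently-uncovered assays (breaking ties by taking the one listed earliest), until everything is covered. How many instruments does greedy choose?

4

Greedy: pick Gala (covers 4 new) → pick Iris (covers 3 new) → pick Flint (covers 2 new) → pick Atlas (covers 1 new). Total picks: 4.
(The true minimum cover uses only 3 instruments, so greedy is not optimal here.)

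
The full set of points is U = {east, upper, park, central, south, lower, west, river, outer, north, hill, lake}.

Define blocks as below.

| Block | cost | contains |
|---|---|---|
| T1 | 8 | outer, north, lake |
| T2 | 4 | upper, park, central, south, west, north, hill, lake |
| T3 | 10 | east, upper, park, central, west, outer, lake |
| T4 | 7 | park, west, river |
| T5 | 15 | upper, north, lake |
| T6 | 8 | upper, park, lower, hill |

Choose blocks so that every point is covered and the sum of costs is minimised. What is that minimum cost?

29

T2, T3, T4, T6 together cover every point (T2 ∪ T3 ∪ T4 ∪ T6 = {east, upper, park, central, south, lower, west, river, outer, north, hill, lake}); total cost 4 + 10 + 7 + 8 = 29.
No covering selection has total cost below 29.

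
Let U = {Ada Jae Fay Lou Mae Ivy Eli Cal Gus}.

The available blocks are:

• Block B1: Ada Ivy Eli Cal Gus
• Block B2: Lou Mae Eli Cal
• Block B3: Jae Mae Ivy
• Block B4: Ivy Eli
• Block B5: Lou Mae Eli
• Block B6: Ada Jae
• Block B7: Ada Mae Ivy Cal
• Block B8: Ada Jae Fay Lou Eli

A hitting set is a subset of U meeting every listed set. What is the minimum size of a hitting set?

The 3 items {Jae, Mae, Eli} hit every block.
No choice of 2 items meets every block, so 3 is the minimum.

3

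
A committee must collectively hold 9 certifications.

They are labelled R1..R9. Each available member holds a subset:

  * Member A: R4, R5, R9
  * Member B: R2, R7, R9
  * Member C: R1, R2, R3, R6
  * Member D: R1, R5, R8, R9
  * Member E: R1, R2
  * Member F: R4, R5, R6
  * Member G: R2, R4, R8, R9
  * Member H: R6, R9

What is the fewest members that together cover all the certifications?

B and C and D and G together: B ∪ C ∪ D ∪ G = {R1, R2, R3, R4, R5, R6, R7, R8, R9} — every certification is covered.
No 3 of the 8 members cover everything (all 56 combinations miss at least one certification), so 4 is optimal.

4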